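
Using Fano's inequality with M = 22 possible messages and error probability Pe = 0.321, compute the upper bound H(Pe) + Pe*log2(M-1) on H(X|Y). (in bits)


H(Pe) = -Pe*log2(Pe) - (1-Pe)*log2(1-Pe) = -0.321*log2(0.321) - 0.679*log2(0.679) = 0.526233 + 0.379233 = 0.9055. Pe*log2(M-1) = 0.321*log2(21) = 1.409934. Bound = H(Pe) + Pe*log2(M-1) = 0.526233 + 0.379233 + 1.409934 = 2.3154

2.3154 bits


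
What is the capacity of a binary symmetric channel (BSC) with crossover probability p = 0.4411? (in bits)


H(p) = -p*log2(p) - (1-p)*log2(1-p) = -0.4411*log2(0.4411) - 0.5589*log2(0.5589) = 0.520861 + 0.469106 = 0.99. C = 1 - H(p) = 1 - 0.99 = 0.01

0.01 bits


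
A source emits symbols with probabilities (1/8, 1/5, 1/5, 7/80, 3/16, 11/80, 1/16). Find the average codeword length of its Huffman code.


Huffman construction (repeatedly merge the two least-probable nodes; each merge adds 1 bit to every symbol beneath it): 1/16 + 7/80 = 3/20; 1/8 + 11/80 = 21/80; 3/20 + 3/16 = 27/80; 1/5 + 1/5 = 2/5; 21/80 + 27/80 = 3/5; 2/5 + 3/5 = 1. Resulting codeword lengths (in the order the probabilities were given): (3, 2, 2, 4, 3, 3, 4). L_avg = sum(p_i * l_i) = 1/8*3 + 1/5*2 + 1/5*2 + 7/80*4 + 3/16*3 + 11/80*3 + 1/16*4 = 11/4 = 2.75

2.75 bits


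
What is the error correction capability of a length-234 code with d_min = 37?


Correction capability = floor((d-1)/2) = floor((37-1)/2) = 18

18 errors


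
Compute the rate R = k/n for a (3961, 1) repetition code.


Rate = k/n = 1/3961

1/3961


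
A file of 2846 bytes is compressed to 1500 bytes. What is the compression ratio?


Ratio = original / compressed = 2846 / 1500 = 1.8973

1.8973


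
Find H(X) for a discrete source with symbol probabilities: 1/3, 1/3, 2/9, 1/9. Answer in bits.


H = -sum(p_i * log2(p_i)). Terms: -(1/3)*log2(1/3) = 0.528321; -(1/3)*log2(1/3) = 0.528321; -(2/9)*log2(2/9) = 0.482206; -(1/9)*log2(1/9) = 0.352214. H = 0.528321 + 0.528321 + 0.482206 + 0.352214 = 1.8911

1.8911 bits


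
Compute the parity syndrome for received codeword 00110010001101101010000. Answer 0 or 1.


Syndrome = XOR of all bits = 0 XOR 0 XOR 1 XOR 1 XOR 0 XOR 0 XOR 1 XOR 0 XOR 0 XOR 0 XOR 1 XOR 1 XOR 0 XOR 1 XOR 1 XOR 0 XOR 1 XOR 0 XOR 1 XOR 0 XOR 0 XOR 0 XOR 0 = 1

1


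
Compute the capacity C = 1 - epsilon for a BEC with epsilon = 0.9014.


C = 1 - epsilon = 1 - 0.9014 = 0.0986

0.0986 bits


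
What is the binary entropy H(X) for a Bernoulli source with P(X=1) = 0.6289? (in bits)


H = -p*log2(p) - (1-p)*log2(1-p). -0.6289*log2(0.6289) = 0.420795; -0.3711*log2(0.3711) = 0.530718. H = 0.420795 + 0.530718 = 0.9515

0.9515 bits


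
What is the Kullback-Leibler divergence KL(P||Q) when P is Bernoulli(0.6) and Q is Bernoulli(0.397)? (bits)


KL = p*log2(p/q) + (1-p)*log2((1-p)/(1-q)) = 0.6*log2(0.6/0.397) + 0.4*log2(0.4/0.603) = 0.1206

0.1206 bits


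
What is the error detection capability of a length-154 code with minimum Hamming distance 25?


Detection capability = d_min - 1 = 25 - 1 = 24

24 errors


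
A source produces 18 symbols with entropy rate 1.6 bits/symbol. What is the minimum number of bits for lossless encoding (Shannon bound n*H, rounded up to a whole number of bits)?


Minimum bits >= n * H = 18 * 1.6 = 28.8, rounded up to a whole number of bits = 29

29 bits


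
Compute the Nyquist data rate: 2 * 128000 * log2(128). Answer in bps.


Rate = 2 * B * log2(M) = 2 * 128000 * 7.0 = 1792000.0

1792000.0 bps


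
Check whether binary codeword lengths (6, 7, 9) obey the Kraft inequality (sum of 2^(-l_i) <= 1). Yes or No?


Kraft sum = sum(2^(-l_i)) = 0.0254, need <= 1. Result: satisfied (a binary prefix-free code with these lengths exists)

Yes


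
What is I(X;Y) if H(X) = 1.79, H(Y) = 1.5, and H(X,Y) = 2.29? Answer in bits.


I(X;Y) = H(X) + H(Y) - H(X,Y) = 1.79 + 1.5 - 2.29 = 1.0

1.0 bits


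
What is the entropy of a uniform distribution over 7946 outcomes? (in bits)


H = log2(n) = log2(7946) = 12.956

12.956 bits


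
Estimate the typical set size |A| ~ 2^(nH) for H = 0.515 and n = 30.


log2|A_typical| = nH = 30 * 0.515 = 15.45, so |A_typical| ~ 2^15.45 = 4.476e+04

4.476e+04


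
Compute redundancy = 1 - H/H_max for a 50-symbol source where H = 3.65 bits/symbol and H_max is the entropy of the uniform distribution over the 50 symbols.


H_max = log2(K) = log2(50) = 5.6439 bits/symbol. Redundancy = 1 - H/H_max = 1 - 3.65/5.6439 = 1 - 0.6467 = 0.3533

0.3533


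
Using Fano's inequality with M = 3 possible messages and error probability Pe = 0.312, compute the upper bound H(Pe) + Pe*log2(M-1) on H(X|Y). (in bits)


H(Pe) = -Pe*log2(Pe) - (1-Pe)*log2(1-Pe) = -0.312*log2(0.312) - 0.688*log2(0.688) = 0.524279 + 0.371189 = 0.8955. Pe*log2(M-1) = 0.312*log2(2) = 0.312000. Bound = H(Pe) + Pe*log2(M-1) = 0.524279 + 0.371189 + 0.312000 = 1.2075

1.2075 bits


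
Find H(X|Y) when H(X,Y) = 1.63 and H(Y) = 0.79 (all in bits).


H(X|Y) = H(X,Y) - H(Y) = 1.63 - 0.79 = 0.84

0.84 bits


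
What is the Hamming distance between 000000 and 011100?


Count differing positions: . ^ ^ ^ . . = 3 differences

3


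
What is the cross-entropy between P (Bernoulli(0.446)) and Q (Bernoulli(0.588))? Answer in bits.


H(P,Q) = -p*log2(q) - (1-p)*log2(1-q). -0.446*log2(0.588) = 0.341686; -0.554*log2(0.412) = 0.708723. H(P,Q) = 0.341686 + 0.708723 = 1.0504

1.0504 bits


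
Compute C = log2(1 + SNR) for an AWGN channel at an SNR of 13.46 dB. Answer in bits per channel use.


SNR_linear = 10^(13.46/10) = 22.182; C = log2(1 + SNR_linear) = log2(1 + 22.182) = 4.5349

4.5349 bits/channel use


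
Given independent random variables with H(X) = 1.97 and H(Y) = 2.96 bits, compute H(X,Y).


For independent variables, H(X,Y) = H(X) + H(Y) = 1.97 + 2.96 = 4.93

4.93 bits


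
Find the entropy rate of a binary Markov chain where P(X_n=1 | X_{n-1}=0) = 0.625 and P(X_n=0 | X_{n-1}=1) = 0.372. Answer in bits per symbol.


Stationary distribution: pi_0 = p10/(p01+p10) = 0.3731, pi_1 = 0.6269. Entropy rate H' = pi_0*H(p01) + pi_1*H(p10) = 0.3731*0.9544 + 0.6269*0.9522 = 0.953

0.953 bits/symbol


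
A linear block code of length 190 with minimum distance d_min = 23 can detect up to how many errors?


Detection capability = d_min - 1 = 23 - 1 = 22

22 errors


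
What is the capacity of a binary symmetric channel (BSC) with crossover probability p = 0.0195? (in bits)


H(p) = -p*log2(p) - (1-p)*log2(1-p) = -0.0195*log2(0.0195) - 0.9805*log2(0.9805) = 0.110767 + 0.027856 = 0.1386. C = 1 - H(p) = 1 - 0.1386 = 0.8614

0.8614 bits


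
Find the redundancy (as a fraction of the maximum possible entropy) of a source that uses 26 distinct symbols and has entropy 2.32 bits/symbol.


H_max = log2(K) = log2(26) = 4.7004 bits/symbol. Redundancy = 1 - H/H_max = 1 - 2.32/4.7004 = 1 - 0.4936 = 0.5064

0.5064


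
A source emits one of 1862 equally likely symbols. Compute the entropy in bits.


H = log2(n) = log2(1862) = 10.8626

10.8626 bits


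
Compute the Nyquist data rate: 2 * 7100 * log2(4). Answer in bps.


Rate = 2 * B * log2(M) = 2 * 7100 * 2.0 = 28400.0

28400.0 bps


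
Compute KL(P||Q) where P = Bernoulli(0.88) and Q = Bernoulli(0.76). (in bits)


KL = p*log2(p/q) + (1-p)*log2((1-p)/(1-q)) = 0.88*log2(0.88/0.76) + 0.12*log2(0.12/0.24) = 0.0661

0.0661 bits


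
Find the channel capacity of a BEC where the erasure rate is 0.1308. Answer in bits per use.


C = 1 - epsilon = 1 - 0.1308 = 0.8692

0.8692 bits


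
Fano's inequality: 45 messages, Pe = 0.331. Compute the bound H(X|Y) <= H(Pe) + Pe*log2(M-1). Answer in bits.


H(Pe) = -Pe*log2(Pe) - (1-Pe)*log2(1-Pe) = -0.331*log2(0.331) - 0.669*log2(0.669) = 0.527977 + 0.387968 = 0.9159. Pe*log2(M-1) = 0.331*log2(44) = 1.807072. Bound = H(Pe) + Pe*log2(M-1) = 0.527977 + 0.387968 + 1.807072 = 2.723

2.723 bits


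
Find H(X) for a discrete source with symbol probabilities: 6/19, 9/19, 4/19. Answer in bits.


H = -sum(p_i * log2(p_i)). Terms: -(6/19)*log2(6/19) = 0.525147; -(9/19)*log2(9/19) = 0.510633; -(4/19)*log2(4/19) = 0.473248. H = 0.525147 + 0.510633 + 0.473248 = 1.509

1.509 bits


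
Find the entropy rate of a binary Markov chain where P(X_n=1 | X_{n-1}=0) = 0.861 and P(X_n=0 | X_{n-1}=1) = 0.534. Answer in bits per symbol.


Stationary distribution: pi_0 = p10/(p01+p10) = 0.3828, pi_1 = 0.6172. Entropy rate H' = pi_0*H(p01) + pi_1*H(p10) = 0.3828*0.5816 + 0.6172*0.9967 = 0.8378

0.8378 bits/symbol


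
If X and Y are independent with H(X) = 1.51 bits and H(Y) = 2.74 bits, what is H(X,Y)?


For independent variables, H(X,Y) = H(X) + H(Y) = 1.51 + 2.74 = 4.25

4.25 bits


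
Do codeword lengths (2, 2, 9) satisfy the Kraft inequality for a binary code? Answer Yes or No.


Kraft sum = sum(2^(-l_i)) = 0.502, need <= 1. Result: satisfied (a binary prefix-free code with these lengths exists)

Yes


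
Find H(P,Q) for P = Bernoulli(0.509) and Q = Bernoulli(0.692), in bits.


H(P,Q) = -p*log2(q) - (1-p)*log2(1-q). -0.509*log2(0.692) = 0.270358; -0.491*log2(0.308) = 0.834208. H(P,Q) = 0.270358 + 0.834208 = 1.1046

1.1046 bits


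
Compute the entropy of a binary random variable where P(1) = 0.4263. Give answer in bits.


H = -p*log2(p) - (1-p)*log2(1-p). -0.4263*log2(0.4263) = 0.524374; -0.5737*log2(0.5737) = 0.459896. H = 0.524374 + 0.459896 = 0.9843

0.9843 bits


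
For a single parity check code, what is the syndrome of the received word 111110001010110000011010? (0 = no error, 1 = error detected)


Syndrome = XOR of all bits = 1 XOR 1 XOR 1 XOR 1 XOR 1 XOR 0 XOR 0 XOR 0 XOR 1 XOR 0 XOR 1 XOR 0 XOR 1 XOR 1 XOR 0 XOR 0 XOR 0 XOR 0 XOR 0 XOR 1 XOR 1 XOR 0 XOR 1 XOR 0 = 0

0


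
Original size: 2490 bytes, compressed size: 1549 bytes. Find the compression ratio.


Ratio = original / compressed = 2490 / 1549 = 1.6075

1.6075


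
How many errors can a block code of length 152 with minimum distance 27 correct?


Correction capability = floor((d-1)/2) = floor((27-1)/2) = 13

13 errors


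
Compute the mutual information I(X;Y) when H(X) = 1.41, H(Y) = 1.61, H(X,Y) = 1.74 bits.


I(X;Y) = H(X) + H(Y) - H(X,Y) = 1.41 + 1.61 - 1.74 = 1.28

1.28 bits


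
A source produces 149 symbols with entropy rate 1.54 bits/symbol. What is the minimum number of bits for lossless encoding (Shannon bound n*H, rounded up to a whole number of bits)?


Minimum bits >= n * H = 149 * 1.54 = 229.46, rounded up to a whole number of bits = 230

230 bits


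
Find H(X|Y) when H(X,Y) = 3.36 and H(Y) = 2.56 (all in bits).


H(X|Y) = H(X,Y) - H(Y) = 3.36 - 2.56 = 0.8

0.8 bits


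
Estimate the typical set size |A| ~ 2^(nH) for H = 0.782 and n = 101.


log2|A_typical| = nH = 101 * 0.782 = 78.982, so |A_typical| ~ 2^78.982 = 5.970e+23

5.970e+23


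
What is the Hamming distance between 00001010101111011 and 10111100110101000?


Count differing positions: ^ . ^ ^ . ^ ^ . . ^ ^ . ^ . . ^ ^ = 10 differences

10


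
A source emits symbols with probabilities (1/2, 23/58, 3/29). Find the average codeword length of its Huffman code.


Huffman construction (repeatedly merge the two least-probable nodes; each merge adds 1 bit to every symbol beneath it): 3/29 + 23/58 = 1/2; 1/2 + 1/2 = 1. Resulting codeword lengths (in the order the probabilities were given): (1, 2, 2). L_avg = sum(p_i * l_i) = 1/2*1 + 23/58*2 + 3/29*2 = 3/2 = 1.5

1.5 bits


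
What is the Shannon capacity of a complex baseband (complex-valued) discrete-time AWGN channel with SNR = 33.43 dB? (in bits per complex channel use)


SNR_linear = 10^(33.43/10) = 2202.9265; C = log2(1 + SNR_linear) = log2(1 + 2202.9265) = 11.1059

11.1059 bits/channel use


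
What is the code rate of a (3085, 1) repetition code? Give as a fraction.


Rate = k/n = 1/3085

1/3085


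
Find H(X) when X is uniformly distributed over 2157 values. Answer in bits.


H = log2(n) = log2(2157) = 11.0748

11.0748 bits


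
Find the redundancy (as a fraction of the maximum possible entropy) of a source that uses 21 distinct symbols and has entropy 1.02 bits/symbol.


H_max = log2(K) = log2(21) = 4.3923 bits/symbol. Redundancy = 1 - H/H_max = 1 - 1.02/4.3923 = 1 - 0.2322 = 0.7678

0.7678


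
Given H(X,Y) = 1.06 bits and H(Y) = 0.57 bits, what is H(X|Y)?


H(X|Y) = H(X,Y) - H(Y) = 1.06 - 0.57 = 0.49

0.49 bits


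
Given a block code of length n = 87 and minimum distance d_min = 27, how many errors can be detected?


Detection capability = d_min - 1 = 27 - 1 = 26

26 errors


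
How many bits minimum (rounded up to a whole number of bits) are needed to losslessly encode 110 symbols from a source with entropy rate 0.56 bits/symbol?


Minimum bits >= n * H = 110 * 0.56 = 61.6, rounded up to a whole number of bits = 62

62 bits


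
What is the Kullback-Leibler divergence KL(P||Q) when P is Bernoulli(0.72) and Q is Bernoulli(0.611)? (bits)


KL = p*log2(p/q) + (1-p)*log2((1-p)/(1-q)) = 0.72*log2(0.72/0.611) + 0.28*log2(0.28/0.389) = 0.0377

0.0377 bits


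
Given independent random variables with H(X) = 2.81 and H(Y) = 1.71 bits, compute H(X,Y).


For independent variables, H(X,Y) = H(X) + H(Y) = 2.81 + 1.71 = 4.52

4.52 bits


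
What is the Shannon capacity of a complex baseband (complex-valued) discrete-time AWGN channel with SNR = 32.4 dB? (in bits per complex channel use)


SNR_linear = 10^(32.4/10) = 1737.8008; C = log2(1 + SNR_linear) = log2(1 + 1737.8008) = 10.7639

10.7639 bits/channel use


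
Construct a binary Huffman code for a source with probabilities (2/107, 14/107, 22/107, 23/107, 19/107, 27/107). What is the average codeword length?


Huffman construction (repeatedly merge the two least-probable nodes; each merge adds 1 bit to every symbol beneath it): 2/107 + 14/107 = 16/107; 16/107 + 19/107 = 35/107; 22/107 + 23/107 = 45/107; 27/107 + 35/107 = 62/107; 45/107 + 62/107 = 1. Resulting codeword lengths (in the order the probabilities were given): (4, 4, 2, 2, 3, 2). L_avg = sum(p_i * l_i) = 2/107*4 + 14/107*4 + 22/107*2 + 23/107*2 + 19/107*3 + 27/107*2 = 265/107 = 2.4766

2.4766 bits


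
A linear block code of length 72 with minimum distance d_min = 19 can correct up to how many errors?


Correction capability = floor((d-1)/2) = floor((19-1)/2) = 9

9 errors


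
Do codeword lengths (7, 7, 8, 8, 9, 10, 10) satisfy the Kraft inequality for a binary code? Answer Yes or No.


Kraft sum = sum(2^(-l_i)) = 0.0273, need <= 1. Result: satisfied (a binary prefix-free code with these lengths exists)

Yes


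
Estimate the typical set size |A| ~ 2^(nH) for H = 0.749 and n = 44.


log2|A_typical| = nH = 44 * 0.749 = 32.956, so |A_typical| ~ 2^32.956 = 8.332e+09

8.332e+09


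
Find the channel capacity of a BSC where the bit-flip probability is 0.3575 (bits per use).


H(p) = -p*log2(p) - (1-p)*log2(1-p) = -0.3575*log2(0.3575) - 0.6425*log2(0.6425) = 0.530525 + 0.410064 = 0.9406. C = 1 - H(p) = 1 - 0.9406 = 0.0594

0.0594 bits


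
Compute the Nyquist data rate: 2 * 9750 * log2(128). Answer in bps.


Rate = 2 * B * log2(M) = 2 * 9750 * 7.0 = 136500.0

136500.0 bps


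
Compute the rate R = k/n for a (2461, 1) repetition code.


Rate = k/n = 1/2461

1/2461


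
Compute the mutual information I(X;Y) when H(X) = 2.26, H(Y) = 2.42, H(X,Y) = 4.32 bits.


I(X;Y) = H(X) + H(Y) - H(X,Y) = 2.26 + 2.42 - 4.32 = 0.36

0.36 bits


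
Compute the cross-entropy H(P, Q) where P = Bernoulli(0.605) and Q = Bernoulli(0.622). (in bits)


H(P,Q) = -p*log2(q) - (1-p)*log2(1-q). -0.605*log2(0.622) = 0.414433; -0.395*log2(0.378) = 0.554399. H(P,Q) = 0.414433 + 0.554399 = 0.9688

0.9688 bits


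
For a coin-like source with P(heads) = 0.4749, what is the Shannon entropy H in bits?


H = -p*log2(p) - (1-p)*log2(1-p). -0.4749*log2(0.4749) = 0.510187; -0.5251*log2(0.5251) = 0.487994. H = 0.510187 + 0.487994 = 0.9982

0.9982 bits


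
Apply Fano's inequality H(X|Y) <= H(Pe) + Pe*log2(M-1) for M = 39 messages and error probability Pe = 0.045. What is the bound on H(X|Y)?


H(Pe) = -Pe*log2(Pe) - (1-Pe)*log2(1-Pe) = -0.045*log2(0.045) - 0.955*log2(0.955) = 0.201327 + 0.063438 = 0.2648. Pe*log2(M-1) = 0.045*log2(38) = 0.236157. Bound = H(Pe) + Pe*log2(M-1) = 0.201327 + 0.063438 + 0.236157 = 0.5009

0.5009 bits


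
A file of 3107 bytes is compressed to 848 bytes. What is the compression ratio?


Ratio = original / compressed = 3107 / 848 = 3.6639

3.6639


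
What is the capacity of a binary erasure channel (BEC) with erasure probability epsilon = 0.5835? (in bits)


C = 1 - epsilon = 1 - 0.5835 = 0.4165

0.4165 bits


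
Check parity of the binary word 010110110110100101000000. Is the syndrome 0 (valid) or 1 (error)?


Syndrome = XOR of all bits = 0 XOR 1 XOR 0 XOR 1 XOR 1 XOR 0 XOR 1 XOR 1 XOR 0 XOR 1 XOR 1 XOR 0 XOR 1 XOR 0 XOR 0 XOR 1 XOR 0 XOR 1 XOR 0 XOR 0 XOR 0 XOR 0 XOR 0 XOR 0 = 0

0


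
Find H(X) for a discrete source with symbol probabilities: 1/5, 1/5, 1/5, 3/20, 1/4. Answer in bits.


H = -sum(p_i * log2(p_i)). Terms: -(1/5)*log2(1/5) = 0.464386; -(1/5)*log2(1/5) = 0.464386; -(1/5)*log2(1/5) = 0.464386; -(3/20)*log2(3/20) = 0.410545; -(1/4)*log2(1/4) = 0.500000. H = 0.464386 + 0.464386 + 0.464386 + 0.410545 + 0.500000 = 2.3037

2.3037 bits


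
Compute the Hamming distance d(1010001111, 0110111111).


Count differing positions: ^ ^ . . ^ ^ . . . . = 4 differences

4


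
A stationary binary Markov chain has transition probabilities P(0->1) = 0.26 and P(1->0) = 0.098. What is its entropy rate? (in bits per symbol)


Stationary distribution: pi_0 = p10/(p01+p10) = 0.2737, pi_1 = 0.7263. Entropy rate H' = pi_0*H(p01) + pi_1*H(p10) = 0.2737*0.8267 + 0.7263*0.4626 = 0.5623

0.5623 bits/symbol


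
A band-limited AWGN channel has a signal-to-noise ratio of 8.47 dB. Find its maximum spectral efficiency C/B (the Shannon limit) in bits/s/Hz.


SNR_linear = 10^(8.47/10) = 7.0307; C/B = log2(1 + SNR_linear) = log2(1 + 7.0307) = 3.0055

3.0055 bits/s/Hz


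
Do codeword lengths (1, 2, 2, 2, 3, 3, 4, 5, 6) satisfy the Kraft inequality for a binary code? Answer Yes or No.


Kraft sum = sum(2^(-l_i)) = 1.6094, need <= 1. Result: violated (a binary prefix-free code with these lengths cannot exist)

No


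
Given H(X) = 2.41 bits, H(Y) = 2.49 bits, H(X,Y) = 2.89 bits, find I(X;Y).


I(X;Y) = H(X) + H(Y) - H(X,Y) = 2.41 + 2.49 - 2.89 = 2.01

2.01 bits


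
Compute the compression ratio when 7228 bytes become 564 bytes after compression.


Ratio = original / compressed = 7228 / 564 = 12.8156

12.8156


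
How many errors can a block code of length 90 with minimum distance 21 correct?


Correction capability = floor((d-1)/2) = floor((21-1)/2) = 10

10 errors


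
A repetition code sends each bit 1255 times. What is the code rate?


Rate = k/n = 1/1255

1/1255


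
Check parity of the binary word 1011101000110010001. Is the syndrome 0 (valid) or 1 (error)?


Syndrome = XOR of all bits = 1 XOR 0 XOR 1 XOR 1 XOR 1 XOR 0 XOR 1 XOR 0 XOR 0 XOR 0 XOR 1 XOR 1 XOR 0 XOR 0 XOR 1 XOR 0 XOR 0 XOR 0 XOR 1 = 1

1


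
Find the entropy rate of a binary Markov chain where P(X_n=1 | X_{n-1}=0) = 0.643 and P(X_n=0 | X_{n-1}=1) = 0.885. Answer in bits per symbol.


Stationary distribution: pi_0 = p10/(p01+p10) = 0.5792, pi_1 = 0.4208. Entropy rate H' = pi_0*H(p01) + pi_1*H(p10) = 0.5792*0.9402 + 0.4208*0.5148 = 0.7612

0.7612 bits/symbol


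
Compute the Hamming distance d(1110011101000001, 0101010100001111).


Count differing positions: ^ . ^ ^ . . ^ . . ^ . . ^ ^ ^ . = 8 differences

8


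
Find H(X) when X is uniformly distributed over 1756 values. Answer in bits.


H = log2(n) = log2(1756) = 10.7781

10.7781 bits


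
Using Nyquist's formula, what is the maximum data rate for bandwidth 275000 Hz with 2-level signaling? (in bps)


Rate = 2 * B * log2(M) = 2 * 275000 * 1.0 = 550000.0

550000.0 bps


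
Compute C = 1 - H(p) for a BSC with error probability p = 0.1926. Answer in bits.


H(p) = -p*log2(p) - (1-p)*log2(1-p) = -0.1926*log2(0.1926) - 0.8074*log2(0.8074) = 0.457679 + 0.249200 = 0.7069. C = 1 - H(p) = 1 - 0.7069 = 0.2931

0.2931 bits


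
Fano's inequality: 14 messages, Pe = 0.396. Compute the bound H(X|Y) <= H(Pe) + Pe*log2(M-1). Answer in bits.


H(Pe) = -Pe*log2(Pe) - (1-Pe)*log2(1-Pe) = -0.396*log2(0.396) - 0.604*log2(0.604) = 0.529225 + 0.439337 = 0.9686. Pe*log2(M-1) = 0.396*log2(13) = 1.465374. Bound = H(Pe) + Pe*log2(M-1) = 0.529225 + 0.439337 + 1.465374 = 2.4339

2.4339 bits


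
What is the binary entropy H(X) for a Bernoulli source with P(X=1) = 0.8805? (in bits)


H = -p*log2(p) - (1-p)*log2(1-p). -0.8805*log2(0.8805) = 0.161664; -0.1195*log2(0.1195) = 0.366258. H = 0.161664 + 0.366258 = 0.5279

0.5279 bits


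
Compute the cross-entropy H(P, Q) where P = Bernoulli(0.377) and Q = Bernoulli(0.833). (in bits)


H(P,Q) = -p*log2(q) - (1-p)*log2(1-q). -0.377*log2(0.833) = 0.099382; -0.623*log2(0.167) = 1.608636. H(P,Q) = 0.099382 + 1.608636 = 1.708

1.708 bits


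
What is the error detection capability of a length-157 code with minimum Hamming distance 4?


Detection capability = d_min - 1 = 4 - 1 = 3

3 errors


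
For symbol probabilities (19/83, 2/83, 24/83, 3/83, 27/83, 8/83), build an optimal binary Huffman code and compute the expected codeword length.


Huffman construction (repeatedly merge the two least-probable nodes; each merge adds 1 bit to every symbol beneath it): 2/83 + 3/83 = 5/83; 5/83 + 8/83 = 13/83; 13/83 + 19/83 = 32/83; 24/83 + 27/83 = 51/83; 32/83 + 51/83 = 1. Resulting codeword lengths (in the order the probabilities were given): (2, 4, 2, 4, 2, 3). L_avg = sum(p_i * l_i) = 19/83*2 + 2/83*4 + 24/83*2 + 3/83*4 + 27/83*2 + 8/83*3 = 184/83 = 2.2169

2.2169 bits


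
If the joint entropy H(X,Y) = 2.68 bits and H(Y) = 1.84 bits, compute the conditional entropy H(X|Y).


H(X|Y) = H(X,Y) - H(Y) = 2.68 - 1.84 = 0.84

0.84 bits


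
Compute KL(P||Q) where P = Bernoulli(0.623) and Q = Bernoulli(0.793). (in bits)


KL = p*log2(p/q) + (1-p)*log2((1-p)/(1-q)) = 0.623*log2(0.623/0.793) + 0.377*log2(0.377/0.207) = 0.1092

0.1092 bits


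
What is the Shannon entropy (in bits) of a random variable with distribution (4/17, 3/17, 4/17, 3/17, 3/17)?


H = -sum(p_i * log2(p_i)). Terms: -(4/17)*log2(4/17) = 0.491168; -(3/17)*log2(3/17) = 0.441618; -(4/17)*log2(4/17) = 0.491168; -(3/17)*log2(3/17) = 0.441618; -(3/17)*log2(3/17) = 0.441618. H = 0.491168 + 0.441618 + 0.491168 + 0.441618 + 0.441618 = 2.3072

2.3072 bits


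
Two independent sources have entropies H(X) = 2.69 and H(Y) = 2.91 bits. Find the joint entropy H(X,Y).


For independent variables, H(X,Y) = H(X) + H(Y) = 2.69 + 2.91 = 5.6

5.6 bits


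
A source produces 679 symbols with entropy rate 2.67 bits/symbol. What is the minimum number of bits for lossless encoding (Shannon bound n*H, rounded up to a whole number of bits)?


Minimum bits >= n * H = 679 * 2.67 = 1812.93, rounded up to a whole number of bits = 1813

1813 bits


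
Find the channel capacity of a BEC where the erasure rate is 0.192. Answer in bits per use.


C = 1 - epsilon = 1 - 0.192 = 0.808

0.808 bits


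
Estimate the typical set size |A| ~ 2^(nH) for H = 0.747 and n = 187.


log2|A_typical| = nH = 187 * 0.747 = 139.689, so |A_typical| ~ 2^139.689 = 1.124e+42

1.124e+42


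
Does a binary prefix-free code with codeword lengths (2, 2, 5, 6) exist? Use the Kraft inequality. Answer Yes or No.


Kraft sum = sum(2^(-l_i)) = 0.5469, need <= 1. Result: satisfied (a binary prefix-free code with these lengths exists)

Yes


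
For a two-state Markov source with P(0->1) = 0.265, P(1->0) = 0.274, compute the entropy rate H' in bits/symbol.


Stationary distribution: pi_0 = p10/(p01+p10) = 0.5083, pi_1 = 0.4917. Entropy rate H' = pi_0*H(p01) + pi_1*H(p10) = 0.5083*0.8342 + 0.4917*0.8471 = 0.8406

0.8406 bits/symbol


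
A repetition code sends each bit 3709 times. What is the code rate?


Rate = k/n = 1/3709

1/3709


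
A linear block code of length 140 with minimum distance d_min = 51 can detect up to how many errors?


Detection capability = d_min - 1 = 51 - 1 = 50

50 errors


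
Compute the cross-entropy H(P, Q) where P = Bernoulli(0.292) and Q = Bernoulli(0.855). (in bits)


H(P,Q) = -p*log2(q) - (1-p)*log2(1-q). -0.292*log2(0.855) = 0.065993; -0.708*log2(0.145) = 1.972400. H(P,Q) = 0.065993 + 1.972400 = 2.0384

2.0384 bits


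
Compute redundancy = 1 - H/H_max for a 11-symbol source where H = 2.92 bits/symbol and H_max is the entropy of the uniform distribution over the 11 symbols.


H_max = log2(K) = log2(11) = 3.4594 bits/symbol. Redundancy = 1 - H/H_max = 1 - 2.92/3.4594 = 1 - 0.8441 = 0.1559

0.1559


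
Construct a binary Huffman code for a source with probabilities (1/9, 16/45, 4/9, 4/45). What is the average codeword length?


Huffman construction (repeatedly merge the two least-probable nodes; each merge adds 1 bit to every symbol beneath it): 4/45 + 1/9 = 1/5; 1/5 + 16/45 = 5/9; 4/9 + 5/9 = 1. Resulting codeword lengths (in the order the probabilities were given): (3, 2, 1, 3). L_avg = sum(p_i * l_i) = 1/9*3 + 16/45*2 + 4/9*1 + 4/45*3 = 79/45 = 1.7556

1.7556 bits


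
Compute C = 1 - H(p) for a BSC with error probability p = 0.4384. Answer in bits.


H(p) = -p*log2(p) - (1-p)*log2(1-p) = -0.4384*log2(0.4384) - 0.5616*log2(0.5616) = 0.521556 + 0.467468 = 0.989. C = 1 - H(p) = 1 - 0.989 = 0.011

0.011 bits


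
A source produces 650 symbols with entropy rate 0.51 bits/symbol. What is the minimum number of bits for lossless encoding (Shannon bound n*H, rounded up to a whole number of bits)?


Minimum bits >= n * H = 650 * 0.51 = 331.5, rounded up to a whole number of bits = 332

332 bits


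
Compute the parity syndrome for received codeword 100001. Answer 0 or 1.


Syndrome = XOR of all bits = 1 XOR 0 XOR 0 XOR 0 XOR 0 XOR 1 = 0

0


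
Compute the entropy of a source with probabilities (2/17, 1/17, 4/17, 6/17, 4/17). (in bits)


H = -sum(p_i * log2(p_i)). Terms: -(2/17)*log2(2/17) = 0.363231; -(1/17)*log2(1/17) = 0.240439; -(4/17)*log2(4/17) = 0.491168; -(6/17)*log2(6/17) = 0.530294; -(4/17)*log2(4/17) = 0.491168. H = 0.363231 + 0.240439 + 0.491168 + 0.530294 + 0.491168 = 2.1163

2.1163 bits


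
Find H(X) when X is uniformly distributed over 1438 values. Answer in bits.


H = log2(n) = log2(1438) = 10.4898

10.4898 bits


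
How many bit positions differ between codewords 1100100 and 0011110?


Count differing positions: ^ ^ ^ ^ . ^ . = 5 differences

5


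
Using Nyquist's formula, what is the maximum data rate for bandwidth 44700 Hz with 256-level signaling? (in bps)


Rate = 2 * B * log2(M) = 2 * 44700 * 8.0 = 715200.0

715200.0 bps


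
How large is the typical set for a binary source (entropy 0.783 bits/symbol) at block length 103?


log2|A_typical| = nH = 103 * 0.783 = 80.649, so |A_typical| ~ 2^80.649 = 1.896e+24

1.896e+24


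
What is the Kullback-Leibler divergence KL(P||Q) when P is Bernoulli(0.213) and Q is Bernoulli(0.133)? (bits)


KL = p*log2(p/q) + (1-p)*log2((1-p)/(1-q)) = 0.213*log2(0.213/0.133) + 0.787*log2(0.787/0.867) = 0.0348

0.0348 bits


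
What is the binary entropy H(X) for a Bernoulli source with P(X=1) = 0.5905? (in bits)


H = -p*log2(p) - (1-p)*log2(1-p). -0.5905*log2(0.5905) = 0.448775; -0.4095*log2(0.4095) = 0.527462. H = 0.448775 + 0.527462 = 0.9762

0.9762 bits


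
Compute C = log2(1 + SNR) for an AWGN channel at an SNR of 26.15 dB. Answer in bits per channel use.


SNR_linear = 10^(26.15/10) = 412.0975; C = log2(1 + SNR_linear) = log2(1 + 412.0975) = 8.6903

8.6903 bits/channel use


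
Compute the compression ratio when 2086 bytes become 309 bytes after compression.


Ratio = original / compressed = 2086 / 309 = 6.7508

6.7508


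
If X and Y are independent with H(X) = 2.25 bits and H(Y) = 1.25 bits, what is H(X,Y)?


For independent variables, H(X,Y) = H(X) + H(Y) = 2.25 + 1.25 = 3.5

3.5 bits


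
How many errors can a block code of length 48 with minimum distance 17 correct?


Correction capability = floor((d-1)/2) = floor((17-1)/2) = 8

8 errors


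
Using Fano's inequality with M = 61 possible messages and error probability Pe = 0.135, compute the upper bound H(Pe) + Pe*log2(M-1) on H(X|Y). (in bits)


H(Pe) = -Pe*log2(Pe) - (1-Pe)*log2(1-Pe) = -0.135*log2(0.135) - 0.865*log2(0.865) = 0.390011 + 0.180982 = 0.571. Pe*log2(M-1) = 0.135*log2(60) = 0.797430. Bound = H(Pe) + Pe*log2(M-1) = 0.390011 + 0.180982 + 0.797430 = 1.3684

1.3684 bits


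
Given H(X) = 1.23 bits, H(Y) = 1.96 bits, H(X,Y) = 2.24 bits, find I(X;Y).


I(X;Y) = H(X) + H(Y) - H(X,Y) = 1.23 + 1.96 - 2.24 = 0.95

0.95 bits


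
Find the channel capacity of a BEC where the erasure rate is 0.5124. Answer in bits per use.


C = 1 - epsilon = 1 - 0.5124 = 0.4876

0.4876 bits


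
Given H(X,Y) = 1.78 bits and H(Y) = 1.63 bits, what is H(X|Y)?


H(X|Y) = H(X,Y) - H(Y) = 1.78 - 1.63 = 0.15

0.15 bits


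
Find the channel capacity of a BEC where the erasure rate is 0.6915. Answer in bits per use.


C = 1 - epsilon = 1 - 0.6915 = 0.3085

0.3085 bits


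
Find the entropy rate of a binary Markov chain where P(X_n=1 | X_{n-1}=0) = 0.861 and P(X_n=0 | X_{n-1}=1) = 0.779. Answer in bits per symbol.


Stationary distribution: pi_0 = p10/(p01+p10) = 0.475, pi_1 = 0.525. Entropy rate H' = pi_0*H(p01) + pi_1*H(p10) = 0.475*0.5816 + 0.525*0.762 = 0.6763

0.6763 bits/symbol


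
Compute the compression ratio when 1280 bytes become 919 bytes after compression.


Ratio = original / compressed = 1280 / 919 = 1.3928

1.3928


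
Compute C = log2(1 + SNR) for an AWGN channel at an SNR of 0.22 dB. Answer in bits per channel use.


SNR_linear = 10^(0.22/10) = 1.052; C = log2(1 + SNR_linear) = log2(1 + 1.052) = 1.037

1.037 bits/channel use


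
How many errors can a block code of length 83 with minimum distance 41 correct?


Correction capability = floor((d-1)/2) = floor((41-1)/2) = 20

20 errors


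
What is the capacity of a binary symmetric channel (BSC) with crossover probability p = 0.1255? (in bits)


H(p) = -p*log2(p) - (1-p)*log2(1-p) = -0.1255*log2(0.1255) - 0.8745*log2(0.8745) = 0.375777 + 0.169189 = 0.545. C = 1 - H(p) = 1 - 0.545 = 0.455

0.455 bits


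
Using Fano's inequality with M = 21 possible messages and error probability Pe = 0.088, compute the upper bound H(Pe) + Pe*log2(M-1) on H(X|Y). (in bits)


H(Pe) = -Pe*log2(Pe) - (1-Pe)*log2(1-Pe) = -0.088*log2(0.088) - 0.912*log2(0.912) = 0.308559 + 0.121200 = 0.4298. Pe*log2(M-1) = 0.088*log2(20) = 0.380330. Bound = H(Pe) + Pe*log2(M-1) = 0.308559 + 0.121200 + 0.380330 = 0.8101

0.8101 bits


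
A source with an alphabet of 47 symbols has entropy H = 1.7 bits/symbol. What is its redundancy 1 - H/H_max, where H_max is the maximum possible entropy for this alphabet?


H_max = log2(K) = log2(47) = 5.5546 bits/symbol. Redundancy = 1 - H/H_max = 1 - 1.7/5.5546 = 1 - 0.3061 = 0.6939

0.6939


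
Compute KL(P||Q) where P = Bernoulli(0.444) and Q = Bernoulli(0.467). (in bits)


KL = p*log2(p/q) + (1-p)*log2((1-p)/(1-q)) = 0.444*log2(0.444/0.467) + 0.556*log2(0.556/0.533) = 0.0015

0.0015 bits


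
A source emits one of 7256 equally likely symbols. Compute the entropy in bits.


H = log2(n) = log2(7256) = 12.825

12.825 bits


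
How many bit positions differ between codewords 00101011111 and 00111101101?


Count differing positions: . . . ^ . ^ ^ . . ^ . = 4 differences

4


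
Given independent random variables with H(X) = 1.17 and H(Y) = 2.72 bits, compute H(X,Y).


For independent variables, H(X,Y) = H(X) + H(Y) = 1.17 + 2.72 = 3.89

3.89 bits


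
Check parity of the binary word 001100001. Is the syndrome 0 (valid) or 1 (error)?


Syndrome = XOR of all bits = 0 XOR 0 XOR 1 XOR 1 XOR 0 XOR 0 XOR 0 XOR 0 XOR 1 = 1

1


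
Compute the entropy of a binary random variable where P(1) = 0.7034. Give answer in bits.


H = -p*log2(p) - (1-p)*log2(1-p). -0.7034*log2(0.7034) = 0.357034; -0.2966*log2(0.2966) = 0.520061. H = 0.357034 + 0.520061 = 0.8771

0.8771 bits


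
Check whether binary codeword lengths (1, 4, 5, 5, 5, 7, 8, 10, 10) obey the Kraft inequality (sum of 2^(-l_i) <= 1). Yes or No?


Kraft sum = sum(2^(-l_i)) = 0.6699, need <= 1. Result: satisfied (a binary prefix-free code with these lengths exists)

Yes


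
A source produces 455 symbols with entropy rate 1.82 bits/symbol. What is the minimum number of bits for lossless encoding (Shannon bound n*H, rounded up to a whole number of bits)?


Minimum bits >= n * H = 455 * 1.82 = 828.1, rounded up to a whole number of bits = 829

829 bits


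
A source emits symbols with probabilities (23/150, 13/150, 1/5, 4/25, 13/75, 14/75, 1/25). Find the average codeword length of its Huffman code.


Huffman construction (repeatedly merge the two least-probable nodes; each merge adds 1 bit to every symbol beneath it): 1/25 + 13/150 = 19/150; 19/150 + 23/150 = 7/25; 4/25 + 13/75 = 1/3; 14/75 + 1/5 = 29/75; 7/25 + 1/3 = 46/75; 29/75 + 46/75 = 1. Resulting codeword lengths (in the order the probabilities were given): (3, 4, 2, 3, 3, 2, 4). L_avg = sum(p_i * l_i) = 23/150*3 + 13/150*4 + 1/5*2 + 4/25*3 + 13/75*3 + 14/75*2 + 1/25*4 = 137/50 = 2.74

2.74 bits


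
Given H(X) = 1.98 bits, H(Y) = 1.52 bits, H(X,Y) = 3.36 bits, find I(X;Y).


I(X;Y) = H(X) + H(Y) - H(X,Y) = 1.98 + 1.52 - 3.36 = 0.14

0.14 bits


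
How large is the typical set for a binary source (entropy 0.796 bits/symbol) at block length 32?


log2|A_typical| = nH = 32 * 0.796 = 25.472, so |A_typical| ~ 2^25.472 = 4.654e+07

4.654e+07


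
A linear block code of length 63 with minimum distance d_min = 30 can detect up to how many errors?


Detection capability = d_min - 1 = 30 - 1 = 29

29 errors


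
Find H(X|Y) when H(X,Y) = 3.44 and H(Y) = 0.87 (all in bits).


H(X|Y) = H(X,Y) - H(Y) = 3.44 - 0.87 = 2.57

2.57 bits


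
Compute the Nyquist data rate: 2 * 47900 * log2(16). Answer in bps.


Rate = 2 * B * log2(M) = 2 * 47900 * 4.0 = 383200.0

383200.0 bps


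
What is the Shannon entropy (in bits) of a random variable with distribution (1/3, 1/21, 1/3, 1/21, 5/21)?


H = -sum(p_i * log2(p_i)). Terms: -(1/3)*log2(1/3) = 0.528321; -(1/21)*log2(1/21) = 0.209158; -(1/3)*log2(1/3) = 0.528321; -(1/21)*log2(1/21) = 0.209158; -(5/21)*log2(5/21) = 0.492950. H = 0.528321 + 0.209158 + 0.528321 + 0.209158 + 0.492950 = 1.9679

1.9679 bits


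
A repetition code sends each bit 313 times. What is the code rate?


Rate = k/n = 1/313

1/313


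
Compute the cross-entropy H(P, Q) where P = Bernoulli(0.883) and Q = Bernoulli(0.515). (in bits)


H(P,Q) = -p*log2(q) - (1-p)*log2(1-q). -0.883*log2(0.515) = 0.845345; -0.117*log2(0.485) = 0.122141. H(P,Q) = 0.845345 + 0.122141 = 0.9675

0.9675 bits


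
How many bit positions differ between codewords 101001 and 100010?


Count differing positions: . . ^ . ^ ^ = 3 differences

3


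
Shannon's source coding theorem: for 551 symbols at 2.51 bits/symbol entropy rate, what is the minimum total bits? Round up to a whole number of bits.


Minimum bits >= n * H = 551 * 2.51 = 1383.01, rounded up to a whole number of bits = 1384

1384 bits


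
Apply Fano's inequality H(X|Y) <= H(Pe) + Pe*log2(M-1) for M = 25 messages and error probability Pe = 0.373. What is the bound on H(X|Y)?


H(Pe) = -Pe*log2(Pe) - (1-Pe)*log2(1-Pe) = -0.373*log2(0.373) - 0.627*log2(0.627) = 0.530687 + 0.422261 = 0.9529. Pe*log2(M-1) = 0.373*log2(24) = 1.710191. Bound = H(Pe) + Pe*log2(M-1) = 0.530687 + 0.422261 + 1.710191 = 2.6631

2.6631 bits


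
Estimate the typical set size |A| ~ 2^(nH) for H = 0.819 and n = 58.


log2|A_typical| = nH = 58 * 0.819 = 47.502, so |A_typical| ~ 2^47.502 = 1.993e+14

1.993e+14


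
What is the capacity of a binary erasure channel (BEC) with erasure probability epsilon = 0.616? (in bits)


C = 1 - epsilon = 1 - 0.616 = 0.384

0.384 bits


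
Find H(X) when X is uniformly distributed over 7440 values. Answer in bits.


H = log2(n) = log2(7440) = 12.8611

12.8611 bits


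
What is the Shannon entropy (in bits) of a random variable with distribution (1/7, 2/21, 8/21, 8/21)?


H = -sum(p_i * log2(p_i)). Terms: -(1/7)*log2(1/7) = 0.401051; -(2/21)*log2(2/21) = 0.323078; -(8/21)*log2(8/21) = 0.530407; -(8/21)*log2(8/21) = 0.530407. H = 0.401051 + 0.323078 + 0.530407 + 0.530407 = 1.7849

1.7849 bits


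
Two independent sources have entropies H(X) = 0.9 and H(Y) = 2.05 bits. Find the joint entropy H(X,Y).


For independent variables, H(X,Y) = H(X) + H(Y) = 0.9 + 2.05 = 2.95

2.95 bits


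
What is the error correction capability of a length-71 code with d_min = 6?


Correction capability = floor((d-1)/2) = floor((6-1)/2) = 2

2 errors


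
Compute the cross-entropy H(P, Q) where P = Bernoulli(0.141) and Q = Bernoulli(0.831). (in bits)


H(P,Q) = -p*log2(q) - (1-p)*log2(1-q). -0.141*log2(0.831) = 0.037658; -0.859*log2(0.169) = 2.203253. H(P,Q) = 0.037658 + 2.203253 = 2.2409

2.2409 bits


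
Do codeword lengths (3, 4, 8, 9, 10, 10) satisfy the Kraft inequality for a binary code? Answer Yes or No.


Kraft sum = sum(2^(-l_i)) = 0.1953, need <= 1. Result: satisfied (a binary prefix-free code with these lengths exists)

Yes


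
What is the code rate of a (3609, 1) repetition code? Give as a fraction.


Rate = k/n = 1/3609

1/3609


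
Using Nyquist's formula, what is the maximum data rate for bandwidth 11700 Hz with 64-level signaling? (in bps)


Rate = 2 * B * log2(M) = 2 * 11700 * 6.0 = 140400.0

140400.0 bps


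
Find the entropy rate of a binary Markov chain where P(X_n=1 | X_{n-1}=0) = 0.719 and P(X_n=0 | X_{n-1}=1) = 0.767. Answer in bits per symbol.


Stationary distribution: pi_0 = p10/(p01+p10) = 0.5162, pi_1 = 0.4838. Entropy rate H' = pi_0*H(p01) + pi_1*H(p10) = 0.5162*0.8568 + 0.4838*0.7832 = 0.8212

0.8212 bits/symbol


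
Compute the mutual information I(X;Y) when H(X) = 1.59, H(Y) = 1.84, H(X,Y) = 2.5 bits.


I(X;Y) = H(X) + H(Y) - H(X,Y) = 1.59 + 1.84 - 2.5 = 0.93

0.93 bits


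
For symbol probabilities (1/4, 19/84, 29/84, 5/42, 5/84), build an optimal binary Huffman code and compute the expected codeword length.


Huffman construction (repeatedly merge the two least-probable nodes; each merge adds 1 bit to every symbol beneath it): 5/84 + 5/42 = 5/28; 5/28 + 19/84 = 17/42; 1/4 + 29/84 = 25/42; 17/42 + 25/42 = 1. Resulting codeword lengths (in the order the probabilities were given): (2, 2, 2, 3, 3). L_avg = sum(p_i * l_i) = 1/4*2 + 19/84*2 + 29/84*2 + 5/42*3 + 5/84*3 = 61/28 = 2.1786

2.1786 bits


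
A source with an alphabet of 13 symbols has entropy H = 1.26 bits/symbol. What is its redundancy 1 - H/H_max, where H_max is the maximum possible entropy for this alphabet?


H_max = log2(K) = log2(13) = 3.7004 bits/symbol. Redundancy = 1 - H/H_max = 1 - 1.26/3.7004 = 1 - 0.3405 = 0.6595

0.6595


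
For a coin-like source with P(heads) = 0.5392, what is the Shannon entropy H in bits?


H = -p*log2(p) - (1-p)*log2(1-p). -0.5392*log2(0.5392) = 0.480485; -0.4608*log2(0.4608) = 0.515076. H = 0.480485 + 0.515076 = 0.9956

0.9956 bits


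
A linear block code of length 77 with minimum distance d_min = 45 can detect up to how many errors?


Detection capability = d_min - 1 = 45 - 1 = 44

44 errors


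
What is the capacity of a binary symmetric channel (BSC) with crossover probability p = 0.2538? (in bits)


H(p) = -p*log2(p) - (1-p)*log2(1-p) = -0.2538*log2(0.2538) - 0.7462*log2(0.7462) = 0.502076 + 0.315169 = 0.8172. C = 1 - H(p) = 1 - 0.8172 = 0.1828

0.1828 bits
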